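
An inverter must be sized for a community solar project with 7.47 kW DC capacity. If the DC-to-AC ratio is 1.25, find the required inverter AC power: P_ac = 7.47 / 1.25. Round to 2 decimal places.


The inverter AC capacity is determined by the DC/AC ratio.
Given: P_dc = 7.47 kW, DC/AC ratio = 1.25
P_ac = P_dc / ratio = 7.47 / 1.25
P_ac = 5.98 kW

5.98


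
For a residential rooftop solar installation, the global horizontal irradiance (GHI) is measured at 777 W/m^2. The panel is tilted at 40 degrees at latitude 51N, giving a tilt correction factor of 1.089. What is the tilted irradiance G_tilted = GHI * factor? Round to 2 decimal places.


Identify the given values:
  GHI = 777 W/m^2, tilt correction factor = 1.089
Apply the formula G_tilted = GHI * factor:
  G_tilted = 777 * 1.089
  G_tilted = 846.15 W/m^2

846.15


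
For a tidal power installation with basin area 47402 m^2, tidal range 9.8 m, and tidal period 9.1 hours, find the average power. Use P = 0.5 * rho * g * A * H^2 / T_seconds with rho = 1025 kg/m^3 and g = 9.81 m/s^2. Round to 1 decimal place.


Convert period to seconds: T = 9.1 * 3600 = 32760.0 s
H^2 = 9.8^2 = 96.04
P = 0.5 * rho * g * A * H^2 / T
P = 0.5 * 1025 * 9.81 * 47402 * 96.04 / 32760.0
P = 698663.1 W

698663.1


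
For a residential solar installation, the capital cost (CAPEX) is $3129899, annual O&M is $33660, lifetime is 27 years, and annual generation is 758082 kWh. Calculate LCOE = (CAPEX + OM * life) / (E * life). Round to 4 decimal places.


Total cost = CAPEX + OM * lifetime = 3129899 + 33660 * 27 = 3129899 + 908820 = 4038719
Total generation = annual * lifetime = 758082 * 27 = 20468214 kWh
LCOE = 4038719 / 20468214
LCOE = 0.1973 $/kWh

0.1973


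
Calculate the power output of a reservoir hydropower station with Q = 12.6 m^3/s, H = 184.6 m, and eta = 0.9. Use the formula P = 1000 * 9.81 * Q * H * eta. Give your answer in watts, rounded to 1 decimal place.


Apply the hydropower formula P = rho * g * Q * H * eta
rho * g = 1000 * 9.81 = 9810.0
P = 9810.0 * 12.6 * 184.6 * 0.9
P = 20535900.8 W

20535900.8


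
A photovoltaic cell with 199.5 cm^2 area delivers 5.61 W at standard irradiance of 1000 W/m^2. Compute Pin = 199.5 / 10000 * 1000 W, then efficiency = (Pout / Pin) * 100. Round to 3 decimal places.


First compute the input power:
  Pin = area_cm2 / 10000 * G = 199.5 / 10000 * 1000 = 19.95 W
Then compute efficiency:
  Efficiency = (Pout / Pin) * 100 = (5.61 / 19.95) * 100
  Efficiency = 28.120%

28.120


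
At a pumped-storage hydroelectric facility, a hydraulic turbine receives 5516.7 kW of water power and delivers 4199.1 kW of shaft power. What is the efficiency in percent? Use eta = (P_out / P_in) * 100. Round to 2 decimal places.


Turbine efficiency = (output power / input power) * 100
eta = (4199.1 / 5516.7) * 100
eta = 76.12%

76.12


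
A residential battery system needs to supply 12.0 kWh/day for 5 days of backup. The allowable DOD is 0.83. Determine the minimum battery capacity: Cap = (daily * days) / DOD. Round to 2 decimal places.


Total energy needed = daily * days = 12.0 * 5 = 60.0 kWh
Account for depth of discharge:
  Cap = total_energy / DOD = 60.0 / 0.83
  Cap = 72.29 kWh

72.29


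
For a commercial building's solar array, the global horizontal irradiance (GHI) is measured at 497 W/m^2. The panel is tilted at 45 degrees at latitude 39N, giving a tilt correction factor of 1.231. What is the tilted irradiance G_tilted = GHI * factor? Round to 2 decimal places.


Identify the given values:
  GHI = 497 W/m^2, tilt correction factor = 1.231
Apply the formula G_tilted = GHI * factor:
  G_tilted = 497 * 1.231
  G_tilted = 611.81 W/m^2

611.81


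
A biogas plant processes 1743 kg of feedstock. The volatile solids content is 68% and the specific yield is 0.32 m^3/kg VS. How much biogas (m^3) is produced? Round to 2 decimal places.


Compute volatile solids:
  VS = mass * VS_fraction = 1743 * 0.68 = 1185.24 kg
Calculate biogas volume:
  Biogas = VS * specific_yield = 1185.24 * 0.32
  Biogas = 379.28 m^3

379.28


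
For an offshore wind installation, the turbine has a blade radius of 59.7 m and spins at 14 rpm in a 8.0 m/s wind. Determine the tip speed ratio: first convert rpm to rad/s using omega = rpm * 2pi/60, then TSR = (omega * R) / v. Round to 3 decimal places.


Convert rotational speed to rad/s:
  omega = 14 * 2 * pi / 60 = 1.4661 rad/s
Compute tip speed:
  v_tip = omega * R = 1.4661 * 59.7 = 87.525 m/s
Tip speed ratio:
  TSR = v_tip / v_wind = 87.525 / 8.0 = 10.941

10.941


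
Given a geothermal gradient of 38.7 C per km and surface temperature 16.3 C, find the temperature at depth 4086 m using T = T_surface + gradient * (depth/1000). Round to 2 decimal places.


Convert depth to km: 4086 / 1000 = 4.086 km
Temperature increase = gradient * depth_km = 38.7 * 4.086 = 158.13 C
Temperature at depth = T_surface + delta_T = 16.3 + 158.13
T = 174.43 C

174.43


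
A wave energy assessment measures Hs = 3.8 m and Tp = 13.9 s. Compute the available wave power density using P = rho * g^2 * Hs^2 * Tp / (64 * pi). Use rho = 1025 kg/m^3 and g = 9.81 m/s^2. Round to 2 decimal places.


Apply wave power formula:
  g^2 = 9.81^2 = 96.2361
  Hs^2 = 3.8^2 = 14.44
  Numerator = rho * g^2 * Hs^2 * Tp = 1025 * 96.2361 * 14.44 * 13.9 = 19799028.17
  Denominator = 64 * pi = 201.0619
  P = 19799028.17 / 201.0619 = 98472.29 W/m

98472.29


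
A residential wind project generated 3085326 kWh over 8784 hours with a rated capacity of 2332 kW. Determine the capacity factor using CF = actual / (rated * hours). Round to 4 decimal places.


Capacity factor = actual output / maximum possible output
Maximum possible = rated * hours = 2332 * 8784 = 20484288 kWh
CF = 3085326 / 20484288
CF = 0.1506

0.1506


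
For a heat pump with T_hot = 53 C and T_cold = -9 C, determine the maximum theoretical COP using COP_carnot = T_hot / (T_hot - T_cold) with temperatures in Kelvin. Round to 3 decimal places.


Convert to Kelvin:
  T_hot = 53 + 273.15 = 326.15 K
  T_cold = -9 + 273.15 = 264.15 K
Apply Carnot COP formula:
  COP = T_hot_K / (T_hot_K - T_cold_K) = 326.15 / 62.0
  COP = 5.260

5.260


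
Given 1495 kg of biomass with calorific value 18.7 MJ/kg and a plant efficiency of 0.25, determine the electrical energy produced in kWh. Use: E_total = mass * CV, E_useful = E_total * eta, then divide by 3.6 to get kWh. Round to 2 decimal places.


Total energy = mass * CV = 1495 * 18.7 = 27956.5 MJ
Useful energy = total * eta = 27956.5 * 0.25 = 6989.13 MJ
Convert to kWh: 6989.13 / 3.6
Useful energy = 1941.42 kWh

1941.42


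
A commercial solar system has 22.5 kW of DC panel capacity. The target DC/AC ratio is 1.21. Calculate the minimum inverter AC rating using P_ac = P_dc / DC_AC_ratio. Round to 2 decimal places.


The inverter AC capacity is determined by the DC/AC ratio.
Given: P_dc = 22.5 kW, DC/AC ratio = 1.21
P_ac = P_dc / ratio = 22.5 / 1.21
P_ac = 18.60 kW

18.60


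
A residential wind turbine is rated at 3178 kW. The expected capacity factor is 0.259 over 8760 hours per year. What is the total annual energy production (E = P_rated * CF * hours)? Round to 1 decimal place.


Annual energy = rated_kW * capacity_factor * hours_per_year
Given: P_rated = 3178 kW, CF = 0.259, hours = 8760
E = 3178 * 0.259 * 8760
E = 7210373.5 kWh

7210373.5


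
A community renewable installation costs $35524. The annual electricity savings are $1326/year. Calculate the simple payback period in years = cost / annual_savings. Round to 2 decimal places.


Simple payback period = initial cost / annual savings
Payback = 35524 / 1326
Payback = 26.79 years

26.79


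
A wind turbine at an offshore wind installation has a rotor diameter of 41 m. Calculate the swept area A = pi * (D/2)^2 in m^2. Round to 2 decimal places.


Compute the rotor radius:
  r = D / 2 = 41 / 2 = 20.5 m
Calculate swept area:
  A = pi * r^2 = pi * 20.5^2
  A = 1320.25 m^2

1320.25


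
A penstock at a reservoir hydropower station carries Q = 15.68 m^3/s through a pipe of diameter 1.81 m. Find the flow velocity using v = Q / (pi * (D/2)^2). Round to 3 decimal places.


Compute pipe cross-sectional area:
  A = pi * (D/2)^2 = pi * (1.81/2)^2 = 2.573 m^2
Calculate velocity:
  v = Q / A = 15.68 / 2.573
  v = 6.094 m/s

6.094


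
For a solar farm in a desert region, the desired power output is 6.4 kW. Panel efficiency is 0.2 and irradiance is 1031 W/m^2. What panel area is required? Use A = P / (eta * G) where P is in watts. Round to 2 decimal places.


Convert target power to watts: P = 6.4 * 1000 = 6400.0 W
Compute denominator: eta * G = 0.2 * 1031 = 206.2
Required area A = P / (eta * G) = 6400.0 / 206.2
A = 31.04 m^2

31.04


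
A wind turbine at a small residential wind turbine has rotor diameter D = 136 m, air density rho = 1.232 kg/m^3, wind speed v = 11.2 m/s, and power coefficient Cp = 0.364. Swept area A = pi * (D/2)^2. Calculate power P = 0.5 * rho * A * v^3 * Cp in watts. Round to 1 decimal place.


Step 1 -- Compute swept area:
  A = pi * (D/2)^2 = pi * (136/2)^2 = 14526.72 m^2
Step 2 -- Apply wind power equation:
  P = 0.5 * rho * A * v^3 * Cp
  v^3 = 11.2^3 = 1404.928
  P = 0.5 * 1.232 * 14526.72 * 1404.928 * 0.364
  P = 4576188.0 W

4576188.0


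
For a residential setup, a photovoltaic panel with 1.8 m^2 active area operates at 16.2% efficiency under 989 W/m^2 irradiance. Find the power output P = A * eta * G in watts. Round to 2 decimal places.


Use the solar power formula P = A * eta * G.
Given: A = 1.8 m^2, eta = 0.162, G = 989 W/m^2
P = 1.8 * 0.162 * 989
P = 288.39 W

288.39


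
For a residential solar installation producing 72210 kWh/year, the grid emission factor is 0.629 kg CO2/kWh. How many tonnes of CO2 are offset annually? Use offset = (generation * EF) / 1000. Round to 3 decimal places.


CO2 offset in kg = generation * emission_factor
CO2 offset = 72210 * 0.629 = 45420.09 kg
Convert to tonnes:
  CO2 offset = 45420.09 / 1000 = 45.420 tonnes

45.420


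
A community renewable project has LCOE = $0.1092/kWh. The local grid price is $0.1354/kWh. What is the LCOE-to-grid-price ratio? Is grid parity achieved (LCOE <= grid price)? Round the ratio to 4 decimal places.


Compare LCOE to grid price:
  LCOE = $0.1092/kWh, Grid price = $0.1354/kWh
  Ratio = LCOE / grid_price = 0.1092 / 0.1354 = 0.8065
  Grid parity achieved (ratio <= 1)? yes

0.8065


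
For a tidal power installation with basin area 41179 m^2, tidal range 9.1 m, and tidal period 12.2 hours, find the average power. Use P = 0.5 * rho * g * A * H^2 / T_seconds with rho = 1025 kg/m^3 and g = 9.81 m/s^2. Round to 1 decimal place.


Convert period to seconds: T = 12.2 * 3600 = 43920.0 s
H^2 = 9.1^2 = 82.81
P = 0.5 * rho * g * A * H^2 / T
P = 0.5 * 1025 * 9.81 * 41179 * 82.81 / 43920.0
P = 390354.4 W

390354.4


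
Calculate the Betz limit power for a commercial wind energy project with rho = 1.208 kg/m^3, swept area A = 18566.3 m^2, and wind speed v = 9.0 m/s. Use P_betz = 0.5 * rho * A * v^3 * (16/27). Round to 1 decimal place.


The Betz coefficient Cp_max = 16/27 = 0.5926
v^3 = 9.0^3 = 729.0
P_betz = 0.5 * rho * A * v^3 * Cp_max
P_betz = 0.5 * 1.208 * 18566.3 * 729.0 * 0.5926
P_betz = 4844467.5 W

4844467.5


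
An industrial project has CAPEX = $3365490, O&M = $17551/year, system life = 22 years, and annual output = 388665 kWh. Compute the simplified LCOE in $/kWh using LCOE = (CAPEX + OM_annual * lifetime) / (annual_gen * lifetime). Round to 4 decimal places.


Total cost = CAPEX + OM * lifetime = 3365490 + 17551 * 22 = 3365490 + 386122 = 3751612
Total generation = annual * lifetime = 388665 * 22 = 8550630 kWh
LCOE = 3751612 / 8550630
LCOE = 0.4388 $/kWh

0.4388


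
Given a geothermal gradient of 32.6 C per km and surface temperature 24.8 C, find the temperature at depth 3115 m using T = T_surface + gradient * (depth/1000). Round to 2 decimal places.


Convert depth to km: 3115 / 1000 = 3.115 km
Temperature increase = gradient * depth_km = 32.6 * 3.115 = 101.55 C
Temperature at depth = T_surface + delta_T = 24.8 + 101.55
T = 126.35 C

126.35


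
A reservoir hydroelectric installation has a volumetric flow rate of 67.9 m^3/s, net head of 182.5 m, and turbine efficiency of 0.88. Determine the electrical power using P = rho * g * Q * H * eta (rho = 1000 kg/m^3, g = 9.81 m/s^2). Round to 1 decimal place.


Apply the hydropower formula P = rho * g * Q * H * eta
rho * g = 1000 * 9.81 = 9810.0
P = 9810.0 * 67.9 * 182.5 * 0.88
P = 106975499.4 W

106975499.4


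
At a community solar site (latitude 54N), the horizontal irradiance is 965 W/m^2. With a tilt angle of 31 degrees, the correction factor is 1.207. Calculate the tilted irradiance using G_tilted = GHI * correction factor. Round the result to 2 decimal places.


Identify the given values:
  GHI = 965 W/m^2, tilt correction factor = 1.207
Apply the formula G_tilted = GHI * factor:
  G_tilted = 965 * 1.207
  G_tilted = 1164.76 W/m^2

1164.76


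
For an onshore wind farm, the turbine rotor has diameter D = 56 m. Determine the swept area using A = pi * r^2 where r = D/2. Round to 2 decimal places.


Compute the rotor radius:
  r = D / 2 = 56 / 2 = 28.0 m
Calculate swept area:
  A = pi * r^2 = pi * 28.0^2
  A = 2463.01 m^2

2463.01


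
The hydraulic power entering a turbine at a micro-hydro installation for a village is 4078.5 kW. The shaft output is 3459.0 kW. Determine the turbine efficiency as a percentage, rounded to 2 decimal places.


Turbine efficiency = (output power / input power) * 100
eta = (3459.0 / 4078.5) * 100
eta = 84.81%

84.81


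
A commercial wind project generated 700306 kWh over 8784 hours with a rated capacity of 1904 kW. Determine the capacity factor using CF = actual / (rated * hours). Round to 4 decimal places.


Capacity factor = actual output / maximum possible output
Maximum possible = rated * hours = 1904 * 8784 = 16724736 kWh
CF = 700306 / 16724736
CF = 0.0419

0.0419


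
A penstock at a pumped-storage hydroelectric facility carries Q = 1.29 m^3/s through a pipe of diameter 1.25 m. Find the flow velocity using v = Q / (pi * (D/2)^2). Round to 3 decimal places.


Compute pipe cross-sectional area:
  A = pi * (D/2)^2 = pi * (1.25/2)^2 = 1.2272 m^2
Calculate velocity:
  v = Q / A = 1.29 / 1.2272
  v = 1.051 m/s

1.051


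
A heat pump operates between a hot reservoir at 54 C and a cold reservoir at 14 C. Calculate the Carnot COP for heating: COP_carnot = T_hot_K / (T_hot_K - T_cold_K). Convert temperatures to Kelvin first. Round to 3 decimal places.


Convert to Kelvin:
  T_hot = 54 + 273.15 = 327.15 K
  T_cold = 14 + 273.15 = 287.15 K
Apply Carnot COP formula:
  COP = T_hot_K / (T_hot_K - T_cold_K) = 327.15 / 40.0
  COP = 8.179

8.179


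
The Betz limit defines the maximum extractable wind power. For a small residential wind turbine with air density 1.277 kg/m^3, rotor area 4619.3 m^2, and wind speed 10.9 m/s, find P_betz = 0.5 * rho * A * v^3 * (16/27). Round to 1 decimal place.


The Betz coefficient Cp_max = 16/27 = 0.5926
v^3 = 10.9^3 = 1295.029
P_betz = 0.5 * rho * A * v^3 * Cp_max
P_betz = 0.5 * 1.277 * 4619.3 * 1295.029 * 0.5926
P_betz = 2263459.8 W

2263459.8


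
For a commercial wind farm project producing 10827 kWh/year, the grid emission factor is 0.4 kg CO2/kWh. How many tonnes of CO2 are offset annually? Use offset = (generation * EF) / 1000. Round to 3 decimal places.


CO2 offset in kg = generation * emission_factor
CO2 offset = 10827 * 0.4 = 4330.8 kg
Convert to tonnes:
  CO2 offset = 4330.8 / 1000 = 4.331 tonnes

4.331


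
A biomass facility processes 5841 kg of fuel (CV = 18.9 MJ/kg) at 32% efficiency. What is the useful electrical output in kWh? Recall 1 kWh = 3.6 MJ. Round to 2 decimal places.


Total energy = mass * CV = 5841 * 18.9 = 110394.9 MJ
Useful energy = total * eta = 110394.9 * 0.32 = 35326.37 MJ
Convert to kWh: 35326.37 / 3.6
Useful energy = 9812.88 kWh

9812.88


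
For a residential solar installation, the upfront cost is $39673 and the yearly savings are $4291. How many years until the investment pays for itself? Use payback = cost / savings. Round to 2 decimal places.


Simple payback period = initial cost / annual savings
Payback = 39673 / 4291
Payback = 9.25 years

9.25


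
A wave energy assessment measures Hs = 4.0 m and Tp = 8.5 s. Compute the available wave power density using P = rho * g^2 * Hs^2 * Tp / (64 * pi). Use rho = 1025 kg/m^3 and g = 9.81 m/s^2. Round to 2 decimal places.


Apply wave power formula:
  g^2 = 9.81^2 = 96.2361
  Hs^2 = 4.0^2 = 16.0
  Numerator = rho * g^2 * Hs^2 * Tp = 1025 * 96.2361 * 16.0 * 8.5 = 13415312.34
  Denominator = 64 * pi = 201.0619
  P = 13415312.34 / 201.0619 = 66722.29 W/m

66722.29


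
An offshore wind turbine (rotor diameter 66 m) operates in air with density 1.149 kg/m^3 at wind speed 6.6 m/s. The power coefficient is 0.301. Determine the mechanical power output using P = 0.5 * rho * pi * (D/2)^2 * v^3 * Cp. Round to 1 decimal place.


Step 1 -- Compute swept area:
  A = pi * (D/2)^2 = pi * (66/2)^2 = 3421.19 m^2
Step 2 -- Apply wind power equation:
  P = 0.5 * rho * A * v^3 * Cp
  v^3 = 6.6^3 = 287.496
  P = 0.5 * 1.149 * 3421.19 * 287.496 * 0.301
  P = 170085.0 W

170085.0


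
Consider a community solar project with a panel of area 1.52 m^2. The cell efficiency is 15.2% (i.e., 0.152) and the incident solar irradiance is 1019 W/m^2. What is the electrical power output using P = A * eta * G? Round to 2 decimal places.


Use the solar power formula P = A * eta * G.
Given: A = 1.52 m^2, eta = 0.152, G = 1019 W/m^2
P = 1.52 * 0.152 * 1019
P = 235.43 W

235.43


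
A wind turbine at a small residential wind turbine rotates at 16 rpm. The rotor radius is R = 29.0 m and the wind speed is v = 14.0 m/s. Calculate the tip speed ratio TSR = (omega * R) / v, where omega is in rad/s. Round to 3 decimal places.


Convert rotational speed to rad/s:
  omega = 16 * 2 * pi / 60 = 1.6755 rad/s
Compute tip speed:
  v_tip = omega * R = 1.6755 * 29.0 = 48.59 m/s
Tip speed ratio:
  TSR = v_tip / v_wind = 48.59 / 14.0 = 3.471

3.471


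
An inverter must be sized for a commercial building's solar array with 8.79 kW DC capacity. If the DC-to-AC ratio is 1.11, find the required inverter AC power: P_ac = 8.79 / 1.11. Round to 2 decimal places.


The inverter AC capacity is determined by the DC/AC ratio.
Given: P_dc = 8.79 kW, DC/AC ratio = 1.11
P_ac = P_dc / ratio = 8.79 / 1.11
P_ac = 7.92 kW

7.92


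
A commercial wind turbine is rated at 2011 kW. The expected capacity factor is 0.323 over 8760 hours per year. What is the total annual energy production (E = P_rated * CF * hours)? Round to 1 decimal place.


Annual energy = rated_kW * capacity_factor * hours_per_year
Given: P_rated = 2011 kW, CF = 0.323, hours = 8760
E = 2011 * 0.323 * 8760
E = 5690084.3 kWh

5690084.3


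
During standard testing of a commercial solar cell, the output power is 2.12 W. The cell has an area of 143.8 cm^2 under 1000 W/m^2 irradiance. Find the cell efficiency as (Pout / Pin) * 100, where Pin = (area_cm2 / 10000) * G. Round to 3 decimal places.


First compute the input power:
  Pin = area_cm2 / 10000 * G = 143.8 / 10000 * 1000 = 14.38 W
Then compute efficiency:
  Efficiency = (Pout / Pin) * 100 = (2.12 / 14.38) * 100
  Efficiency = 14.743%

14.743


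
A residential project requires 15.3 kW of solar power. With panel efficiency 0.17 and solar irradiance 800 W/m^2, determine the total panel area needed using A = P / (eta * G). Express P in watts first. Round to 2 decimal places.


Convert target power to watts: P = 15.3 * 1000 = 15300.0 W
Compute denominator: eta * G = 0.17 * 800 = 136.0
Required area A = P / (eta * G) = 15300.0 / 136.0
A = 112.50 m^2

112.50


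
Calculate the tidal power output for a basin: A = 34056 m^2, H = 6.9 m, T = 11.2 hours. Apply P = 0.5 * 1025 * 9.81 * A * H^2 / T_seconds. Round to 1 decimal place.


Convert period to seconds: T = 11.2 * 3600 = 40320.0 s
H^2 = 6.9^2 = 47.61
P = 0.5 * rho * g * A * H^2 / T
P = 0.5 * 1025 * 9.81 * 34056 * 47.61 / 40320.0
P = 202178.1 W

202178.1


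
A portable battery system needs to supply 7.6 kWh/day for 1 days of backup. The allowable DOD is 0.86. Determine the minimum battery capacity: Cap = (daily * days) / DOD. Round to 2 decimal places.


Total energy needed = daily * days = 7.6 * 1 = 7.6 kWh
Account for depth of discharge:
  Cap = total_energy / DOD = 7.6 / 0.86
  Cap = 8.84 kWh

8.84


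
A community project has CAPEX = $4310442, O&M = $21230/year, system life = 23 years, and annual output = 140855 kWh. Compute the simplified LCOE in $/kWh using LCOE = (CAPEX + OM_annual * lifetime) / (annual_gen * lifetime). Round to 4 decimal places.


Total cost = CAPEX + OM * lifetime = 4310442 + 21230 * 23 = 4310442 + 488290 = 4798732
Total generation = annual * lifetime = 140855 * 23 = 3239665 kWh
LCOE = 4798732 / 3239665
LCOE = 1.4812 $/kWh

1.4812


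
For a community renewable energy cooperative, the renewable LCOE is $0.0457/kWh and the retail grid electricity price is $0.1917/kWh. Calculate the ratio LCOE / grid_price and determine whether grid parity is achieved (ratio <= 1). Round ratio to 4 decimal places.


Compare LCOE to grid price:
  LCOE = $0.0457/kWh, Grid price = $0.1917/kWh
  Ratio = LCOE / grid_price = 0.0457 / 0.1917 = 0.2384
  Grid parity achieved (ratio <= 1)? yes

0.2384


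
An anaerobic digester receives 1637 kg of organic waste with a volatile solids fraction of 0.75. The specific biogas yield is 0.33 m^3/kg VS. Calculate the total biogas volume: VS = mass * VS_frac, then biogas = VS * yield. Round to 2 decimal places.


Compute volatile solids:
  VS = mass * VS_fraction = 1637 * 0.75 = 1227.75 kg
Calculate biogas volume:
  Biogas = VS * specific_yield = 1227.75 * 0.33
  Biogas = 405.16 m^3

405.16


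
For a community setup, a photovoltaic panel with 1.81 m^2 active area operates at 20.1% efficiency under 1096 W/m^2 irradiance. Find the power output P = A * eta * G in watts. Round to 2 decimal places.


Use the solar power formula P = A * eta * G.
Given: A = 1.81 m^2, eta = 0.201, G = 1096 W/m^2
P = 1.81 * 0.201 * 1096
P = 398.74 W

398.74


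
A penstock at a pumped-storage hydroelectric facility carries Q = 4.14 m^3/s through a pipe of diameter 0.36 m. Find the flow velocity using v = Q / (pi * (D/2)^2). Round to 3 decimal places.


Compute pipe cross-sectional area:
  A = pi * (D/2)^2 = pi * (0.36/2)^2 = 0.1018 m^2
Calculate velocity:
  v = Q / A = 4.14 / 0.1018
  v = 40.673 m/s

40.673


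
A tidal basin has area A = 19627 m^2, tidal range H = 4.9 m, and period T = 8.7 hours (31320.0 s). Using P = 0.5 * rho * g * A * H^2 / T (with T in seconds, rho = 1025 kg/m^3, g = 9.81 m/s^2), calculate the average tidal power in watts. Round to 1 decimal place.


Convert period to seconds: T = 8.7 * 3600 = 31320.0 s
H^2 = 4.9^2 = 24.01
P = 0.5 * rho * g * A * H^2 / T
P = 0.5 * 1025 * 9.81 * 19627 * 24.01 / 31320.0
P = 75646.2 W

75646.2


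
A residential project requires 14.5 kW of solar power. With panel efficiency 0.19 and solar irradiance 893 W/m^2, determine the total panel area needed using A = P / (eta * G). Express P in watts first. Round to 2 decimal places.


Convert target power to watts: P = 14.5 * 1000 = 14500.0 W
Compute denominator: eta * G = 0.19 * 893 = 169.67
Required area A = P / (eta * G) = 14500.0 / 169.67
A = 85.46 m^2

85.46


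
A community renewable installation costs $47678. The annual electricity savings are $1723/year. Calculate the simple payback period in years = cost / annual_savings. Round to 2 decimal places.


Simple payback period = initial cost / annual savings
Payback = 47678 / 1723
Payback = 27.67 years

27.67


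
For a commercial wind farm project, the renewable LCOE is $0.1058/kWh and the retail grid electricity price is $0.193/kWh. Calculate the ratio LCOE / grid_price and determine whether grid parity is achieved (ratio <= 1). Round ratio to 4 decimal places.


Compare LCOE to grid price:
  LCOE = $0.1058/kWh, Grid price = $0.193/kWh
  Ratio = LCOE / grid_price = 0.1058 / 0.193 = 0.5482
  Grid parity achieved (ratio <= 1)? yes

0.5482


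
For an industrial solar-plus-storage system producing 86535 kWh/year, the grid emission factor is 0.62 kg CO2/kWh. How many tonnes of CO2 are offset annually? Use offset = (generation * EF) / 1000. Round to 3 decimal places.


CO2 offset in kg = generation * emission_factor
CO2 offset = 86535 * 0.62 = 53651.7 kg
Convert to tonnes:
  CO2 offset = 53651.7 / 1000 = 53.652 tonnes

53.652


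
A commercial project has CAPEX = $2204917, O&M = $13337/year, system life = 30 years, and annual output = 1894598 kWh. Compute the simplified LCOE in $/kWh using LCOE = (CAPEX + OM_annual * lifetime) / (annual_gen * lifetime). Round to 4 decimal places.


Total cost = CAPEX + OM * lifetime = 2204917 + 13337 * 30 = 2204917 + 400110 = 2605027
Total generation = annual * lifetime = 1894598 * 30 = 56837940 kWh
LCOE = 2605027 / 56837940
LCOE = 0.0458 $/kWh

0.0458


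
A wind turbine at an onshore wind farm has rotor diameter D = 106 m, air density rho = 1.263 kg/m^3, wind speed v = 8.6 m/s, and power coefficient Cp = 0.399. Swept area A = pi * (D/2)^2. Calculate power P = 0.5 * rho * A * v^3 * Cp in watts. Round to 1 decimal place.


Step 1 -- Compute swept area:
  A = pi * (D/2)^2 = pi * (106/2)^2 = 8824.73 m^2
Step 2 -- Apply wind power equation:
  P = 0.5 * rho * A * v^3 * Cp
  v^3 = 8.6^3 = 636.056
  P = 0.5 * 1.263 * 8824.73 * 636.056 * 0.399
  P = 1414305.5 W

1414305.5


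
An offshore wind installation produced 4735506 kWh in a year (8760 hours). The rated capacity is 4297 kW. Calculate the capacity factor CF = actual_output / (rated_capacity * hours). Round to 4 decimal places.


Capacity factor = actual output / maximum possible output
Maximum possible = rated * hours = 4297 * 8760 = 37641720 kWh
CF = 4735506 / 37641720
CF = 0.1258

0.1258


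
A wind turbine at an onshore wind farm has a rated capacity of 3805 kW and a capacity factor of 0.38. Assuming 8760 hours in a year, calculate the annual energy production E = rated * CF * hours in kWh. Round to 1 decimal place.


Annual energy = rated_kW * capacity_factor * hours_per_year
Given: P_rated = 3805 kW, CF = 0.38, hours = 8760
E = 3805 * 0.38 * 8760
E = 12666084.0 kWh

12666084.0


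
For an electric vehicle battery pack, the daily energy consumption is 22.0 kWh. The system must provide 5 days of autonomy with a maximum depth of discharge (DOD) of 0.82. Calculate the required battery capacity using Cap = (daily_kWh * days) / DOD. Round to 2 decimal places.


Total energy needed = daily * days = 22.0 * 5 = 110.0 kWh
Account for depth of discharge:
  Cap = total_energy / DOD = 110.0 / 0.82
  Cap = 134.15 kWh

134.15


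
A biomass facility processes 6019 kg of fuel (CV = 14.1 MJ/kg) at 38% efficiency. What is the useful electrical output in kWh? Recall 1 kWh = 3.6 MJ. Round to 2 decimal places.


Total energy = mass * CV = 6019 * 14.1 = 84867.9 MJ
Useful energy = total * eta = 84867.9 * 0.38 = 32249.8 MJ
Convert to kWh: 32249.8 / 3.6
Useful energy = 8958.28 kWh

8958.28


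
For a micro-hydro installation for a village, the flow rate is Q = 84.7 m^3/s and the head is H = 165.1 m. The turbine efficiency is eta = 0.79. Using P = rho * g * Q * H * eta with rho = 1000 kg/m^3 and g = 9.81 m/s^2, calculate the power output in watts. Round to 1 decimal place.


Apply the hydropower formula P = rho * g * Q * H * eta
rho * g = 1000 * 9.81 = 9810.0
P = 9810.0 * 84.7 * 165.1 * 0.79
P = 108374369.1 W

108374369.1


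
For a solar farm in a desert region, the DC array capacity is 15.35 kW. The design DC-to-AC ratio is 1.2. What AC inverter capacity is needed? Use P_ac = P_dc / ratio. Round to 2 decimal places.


The inverter AC capacity is determined by the DC/AC ratio.
Given: P_dc = 15.35 kW, DC/AC ratio = 1.2
P_ac = P_dc / ratio = 15.35 / 1.2
P_ac = 12.79 kW

12.79


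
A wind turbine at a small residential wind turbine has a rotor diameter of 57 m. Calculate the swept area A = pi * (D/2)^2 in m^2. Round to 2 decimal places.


Compute the rotor radius:
  r = D / 2 = 57 / 2 = 28.5 m
Calculate swept area:
  A = pi * r^2 = pi * 28.5^2
  A = 2551.76 m^2

2551.76


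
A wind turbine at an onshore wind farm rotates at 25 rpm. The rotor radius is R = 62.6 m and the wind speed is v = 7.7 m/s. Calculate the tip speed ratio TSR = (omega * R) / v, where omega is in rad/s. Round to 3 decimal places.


Convert rotational speed to rad/s:
  omega = 25 * 2 * pi / 60 = 2.618 rad/s
Compute tip speed:
  v_tip = omega * R = 2.618 * 62.6 = 163.886 m/s
Tip speed ratio:
  TSR = v_tip / v_wind = 163.886 / 7.7 = 21.284

21.284


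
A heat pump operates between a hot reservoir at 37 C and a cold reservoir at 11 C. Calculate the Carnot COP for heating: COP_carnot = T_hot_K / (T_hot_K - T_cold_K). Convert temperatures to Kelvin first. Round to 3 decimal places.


Convert to Kelvin:
  T_hot = 37 + 273.15 = 310.15 K
  T_cold = 11 + 273.15 = 284.15 K
Apply Carnot COP formula:
  COP = T_hot_K / (T_hot_K - T_cold_K) = 310.15 / 26.0
  COP = 11.929

11.929


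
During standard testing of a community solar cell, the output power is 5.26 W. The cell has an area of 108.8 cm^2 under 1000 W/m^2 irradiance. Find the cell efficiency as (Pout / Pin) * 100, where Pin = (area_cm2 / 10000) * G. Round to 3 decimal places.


First compute the input power:
  Pin = area_cm2 / 10000 * G = 108.8 / 10000 * 1000 = 10.88 W
Then compute efficiency:
  Efficiency = (Pout / Pin) * 100 = (5.26 / 10.88) * 100
  Efficiency = 48.346%

48.346


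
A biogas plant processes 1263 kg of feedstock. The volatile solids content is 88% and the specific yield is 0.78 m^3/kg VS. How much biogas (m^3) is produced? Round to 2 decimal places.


Compute volatile solids:
  VS = mass * VS_fraction = 1263 * 0.88 = 1111.44 kg
Calculate biogas volume:
  Biogas = VS * specific_yield = 1111.44 * 0.78
  Biogas = 866.92 m^3

866.92


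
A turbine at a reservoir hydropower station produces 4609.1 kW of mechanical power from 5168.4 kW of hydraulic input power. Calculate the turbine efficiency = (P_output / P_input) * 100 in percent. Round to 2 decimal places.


Turbine efficiency = (output power / input power) * 100
eta = (4609.1 / 5168.4) * 100
eta = 89.18%

89.18


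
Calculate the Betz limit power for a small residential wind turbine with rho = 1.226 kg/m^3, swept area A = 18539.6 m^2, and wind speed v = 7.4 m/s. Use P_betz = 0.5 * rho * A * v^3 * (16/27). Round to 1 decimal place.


The Betz coefficient Cp_max = 16/27 = 0.5926
v^3 = 7.4^3 = 405.224
P_betz = 0.5 * rho * A * v^3 * Cp_max
P_betz = 0.5 * 1.226 * 18539.6 * 405.224 * 0.5926
P_betz = 2729054.5 W

2729054.5


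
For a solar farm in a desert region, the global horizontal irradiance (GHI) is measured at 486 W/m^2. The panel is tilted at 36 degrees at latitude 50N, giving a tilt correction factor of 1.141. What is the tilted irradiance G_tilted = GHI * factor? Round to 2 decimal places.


Identify the given values:
  GHI = 486 W/m^2, tilt correction factor = 1.141
Apply the formula G_tilted = GHI * factor:
  G_tilted = 486 * 1.141
  G_tilted = 554.53 W/m^2

554.53


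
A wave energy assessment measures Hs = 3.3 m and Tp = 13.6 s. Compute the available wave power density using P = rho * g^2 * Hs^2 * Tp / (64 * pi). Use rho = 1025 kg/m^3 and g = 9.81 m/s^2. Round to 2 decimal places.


Apply wave power formula:
  g^2 = 9.81^2 = 96.2361
  Hs^2 = 3.3^2 = 10.89
  Numerator = rho * g^2 * Hs^2 * Tp = 1025 * 96.2361 * 10.89 * 13.6 = 14609275.14
  Denominator = 64 * pi = 201.0619
  P = 14609275.14 / 201.0619 = 72660.57 W/m

72660.57


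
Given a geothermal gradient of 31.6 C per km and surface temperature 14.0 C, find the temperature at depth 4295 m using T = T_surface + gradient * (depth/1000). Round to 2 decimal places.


Convert depth to km: 4295 / 1000 = 4.295 km
Temperature increase = gradient * depth_km = 31.6 * 4.295 = 135.72 C
Temperature at depth = T_surface + delta_T = 14.0 + 135.72
T = 149.72 C

149.72


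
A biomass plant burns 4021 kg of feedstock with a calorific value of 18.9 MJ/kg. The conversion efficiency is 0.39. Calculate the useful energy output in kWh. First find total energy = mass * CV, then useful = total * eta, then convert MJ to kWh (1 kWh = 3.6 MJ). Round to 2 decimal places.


Total energy = mass * CV = 4021 * 18.9 = 75996.9 MJ
Useful energy = total * eta = 75996.9 * 0.39 = 29638.79 MJ
Convert to kWh: 29638.79 / 3.6
Useful energy = 8233.00 kWh

8233.00


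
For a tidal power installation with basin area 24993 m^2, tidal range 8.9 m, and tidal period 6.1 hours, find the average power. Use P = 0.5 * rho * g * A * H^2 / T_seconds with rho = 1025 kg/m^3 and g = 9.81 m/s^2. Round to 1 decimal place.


Convert period to seconds: T = 6.1 * 3600 = 21960.0 s
H^2 = 8.9^2 = 79.21
P = 0.5 * rho * g * A * H^2 / T
P = 0.5 * 1025 * 9.81 * 24993 * 79.21 / 21960.0
P = 453240.7 W

453240.7


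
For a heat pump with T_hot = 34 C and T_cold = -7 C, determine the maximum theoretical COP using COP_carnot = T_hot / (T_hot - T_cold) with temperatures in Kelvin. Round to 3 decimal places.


Convert to Kelvin:
  T_hot = 34 + 273.15 = 307.15 K
  T_cold = -7 + 273.15 = 266.15 K
Apply Carnot COP formula:
  COP = T_hot_K / (T_hot_K - T_cold_K) = 307.15 / 41.0
  COP = 7.491

7.491


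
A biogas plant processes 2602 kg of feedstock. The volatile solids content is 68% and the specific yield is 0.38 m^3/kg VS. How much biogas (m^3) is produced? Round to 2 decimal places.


Compute volatile solids:
  VS = mass * VS_fraction = 2602 * 0.68 = 1769.36 kg
Calculate biogas volume:
  Biogas = VS * specific_yield = 1769.36 * 0.38
  Biogas = 672.36 m^3

672.36


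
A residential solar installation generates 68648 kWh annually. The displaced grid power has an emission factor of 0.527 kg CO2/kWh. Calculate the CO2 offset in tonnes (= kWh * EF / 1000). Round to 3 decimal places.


CO2 offset in kg = generation * emission_factor
CO2 offset = 68648 * 0.527 = 36177.5 kg
Convert to tonnes:
  CO2 offset = 36177.5 / 1000 = 36.177 tonnes

36.177


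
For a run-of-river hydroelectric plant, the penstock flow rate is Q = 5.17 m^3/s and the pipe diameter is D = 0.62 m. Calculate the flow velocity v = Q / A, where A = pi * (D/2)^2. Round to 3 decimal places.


Compute pipe cross-sectional area:
  A = pi * (D/2)^2 = pi * (0.62/2)^2 = 0.3019 m^2
Calculate velocity:
  v = Q / A = 5.17 / 0.3019
  v = 17.124 m/s

17.124


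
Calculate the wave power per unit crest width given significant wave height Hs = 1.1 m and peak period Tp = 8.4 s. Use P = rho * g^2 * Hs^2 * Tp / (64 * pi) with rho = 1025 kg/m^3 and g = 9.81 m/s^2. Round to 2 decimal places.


Apply wave power formula:
  g^2 = 9.81^2 = 96.2361
  Hs^2 = 1.1^2 = 1.21
  Numerator = rho * g^2 * Hs^2 * Tp = 1025 * 96.2361 * 1.21 * 8.4 = 1002597.31
  Denominator = 64 * pi = 201.0619
  P = 1002597.31 / 201.0619 = 4986.51 W/m

4986.51


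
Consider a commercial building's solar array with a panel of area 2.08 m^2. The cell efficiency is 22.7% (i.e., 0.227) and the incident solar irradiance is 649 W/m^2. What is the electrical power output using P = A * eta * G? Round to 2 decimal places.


Use the solar power formula P = A * eta * G.
Given: A = 2.08 m^2, eta = 0.227, G = 649 W/m^2
P = 2.08 * 0.227 * 649
P = 306.43 W

306.43


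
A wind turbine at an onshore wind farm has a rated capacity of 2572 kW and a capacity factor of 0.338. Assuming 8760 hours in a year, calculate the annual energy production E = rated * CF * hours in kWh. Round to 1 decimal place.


Annual energy = rated_kW * capacity_factor * hours_per_year
Given: P_rated = 2572 kW, CF = 0.338, hours = 8760
E = 2572 * 0.338 * 8760
E = 7615383.4 kWh

7615383.4


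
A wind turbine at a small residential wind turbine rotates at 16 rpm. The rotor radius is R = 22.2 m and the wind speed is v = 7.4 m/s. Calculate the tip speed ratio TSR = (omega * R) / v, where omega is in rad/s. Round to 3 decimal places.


Convert rotational speed to rad/s:
  omega = 16 * 2 * pi / 60 = 1.6755 rad/s
Compute tip speed:
  v_tip = omega * R = 1.6755 * 22.2 = 37.196 m/s
Tip speed ratio:
  TSR = v_tip / v_wind = 37.196 / 7.4 = 5.027

5.027


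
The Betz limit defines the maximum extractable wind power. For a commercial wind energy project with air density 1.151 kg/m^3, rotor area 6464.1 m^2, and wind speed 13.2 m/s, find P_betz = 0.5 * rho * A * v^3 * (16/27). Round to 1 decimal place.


The Betz coefficient Cp_max = 16/27 = 0.5926
v^3 = 13.2^3 = 2299.968
P_betz = 0.5 * rho * A * v^3 * Cp_max
P_betz = 0.5 * 1.151 * 6464.1 * 2299.968 * 0.5926
P_betz = 5070273.7 W

5070273.7


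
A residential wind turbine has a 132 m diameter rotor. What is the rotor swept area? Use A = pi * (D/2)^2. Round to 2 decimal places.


Compute the rotor radius:
  r = D / 2 = 132 / 2 = 66.0 m
Calculate swept area:
  A = pi * r^2 = pi * 66.0^2
  A = 13684.78 m^2

13684.78


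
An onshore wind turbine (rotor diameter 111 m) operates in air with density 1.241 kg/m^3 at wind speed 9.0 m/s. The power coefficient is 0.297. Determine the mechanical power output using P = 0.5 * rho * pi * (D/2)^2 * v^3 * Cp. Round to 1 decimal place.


Step 1 -- Compute swept area:
  A = pi * (D/2)^2 = pi * (111/2)^2 = 9676.89 m^2
Step 2 -- Apply wind power equation:
  P = 0.5 * rho * A * v^3 * Cp
  v^3 = 9.0^3 = 729.0
  P = 0.5 * 1.241 * 9676.89 * 729.0 * 0.297
  P = 1300054.6 W

1300054.6


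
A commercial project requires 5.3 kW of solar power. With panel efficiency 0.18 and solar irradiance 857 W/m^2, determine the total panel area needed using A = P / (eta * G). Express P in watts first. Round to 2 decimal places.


Convert target power to watts: P = 5.3 * 1000 = 5300.0 W
Compute denominator: eta * G = 0.18 * 857 = 154.26
Required area A = P / (eta * G) = 5300.0 / 154.26
A = 34.36 m^2

34.36


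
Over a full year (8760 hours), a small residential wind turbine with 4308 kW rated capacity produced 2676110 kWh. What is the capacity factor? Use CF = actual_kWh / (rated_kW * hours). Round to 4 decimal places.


Capacity factor = actual output / maximum possible output
Maximum possible = rated * hours = 4308 * 8760 = 37738080 kWh
CF = 2676110 / 37738080
CF = 0.0709

0.0709


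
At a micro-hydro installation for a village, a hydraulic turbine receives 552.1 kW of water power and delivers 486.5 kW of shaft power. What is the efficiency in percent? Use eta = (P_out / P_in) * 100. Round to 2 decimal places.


Turbine efficiency = (output power / input power) * 100
eta = (486.5 / 552.1) * 100
eta = 88.12%

88.12


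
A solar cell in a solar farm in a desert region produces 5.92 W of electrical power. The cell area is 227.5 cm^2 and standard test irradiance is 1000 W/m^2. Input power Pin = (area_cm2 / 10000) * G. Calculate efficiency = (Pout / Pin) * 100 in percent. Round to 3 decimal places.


First compute the input power:
  Pin = area_cm2 / 10000 * G = 227.5 / 10000 * 1000 = 22.75 W
Then compute efficiency:
  Efficiency = (Pout / Pin) * 100 = (5.92 / 22.75) * 100
  Efficiency = 26.022%

26.022


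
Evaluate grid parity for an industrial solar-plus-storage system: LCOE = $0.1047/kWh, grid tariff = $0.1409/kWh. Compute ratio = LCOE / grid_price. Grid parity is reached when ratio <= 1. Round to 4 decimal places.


Compare LCOE to grid price:
  LCOE = $0.1047/kWh, Grid price = $0.1409/kWh
  Ratio = LCOE / grid_price = 0.1047 / 0.1409 = 0.7431
  Grid parity achieved (ratio <= 1)? yes

0.7431


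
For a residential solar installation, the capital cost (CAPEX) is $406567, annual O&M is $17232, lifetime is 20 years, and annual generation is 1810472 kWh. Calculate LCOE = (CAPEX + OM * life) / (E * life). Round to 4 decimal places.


Total cost = CAPEX + OM * lifetime = 406567 + 17232 * 20 = 406567 + 344640 = 751207
Total generation = annual * lifetime = 1810472 * 20 = 36209440 kWh
LCOE = 751207 / 36209440
LCOE = 0.0207 $/kWh

0.0207
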